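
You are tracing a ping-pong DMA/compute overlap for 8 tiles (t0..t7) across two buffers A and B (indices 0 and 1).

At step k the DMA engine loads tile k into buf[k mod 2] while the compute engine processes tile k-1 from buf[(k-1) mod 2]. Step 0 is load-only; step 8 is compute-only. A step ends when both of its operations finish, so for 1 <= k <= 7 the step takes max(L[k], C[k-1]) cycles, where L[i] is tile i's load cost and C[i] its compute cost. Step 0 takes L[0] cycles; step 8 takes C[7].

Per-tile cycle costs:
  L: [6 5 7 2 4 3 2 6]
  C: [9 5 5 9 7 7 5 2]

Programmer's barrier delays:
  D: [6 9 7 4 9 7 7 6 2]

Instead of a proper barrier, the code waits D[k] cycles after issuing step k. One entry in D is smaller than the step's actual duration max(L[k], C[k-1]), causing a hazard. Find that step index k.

hazard at step 3

step 0: need L[0]=6 = 6; D[0]=6 ok
step 1: need max(L[1]=5,C[0]=9) = 9; D[1]=9 ok
step 2: need max(L[2]=7,C[1]=5) = 7; D[2]=7 ok
step 3: need max(L[3]=2,C[2]=5) = 5; D[3]=4 SHORT
step 4: need max(L[4]=4,C[3]=9) = 9; D[4]=9 ok
step 5: need max(L[5]=3,C[4]=7) = 7; D[5]=7 ok
step 6: need max(L[6]=2,C[5]=7) = 7; D[6]=7 ok
step 7: need max(L[7]=6,C[6]=5) = 6; D[7]=6 ok
step 8: need C[7]=2 = 2; D[8]=2 ok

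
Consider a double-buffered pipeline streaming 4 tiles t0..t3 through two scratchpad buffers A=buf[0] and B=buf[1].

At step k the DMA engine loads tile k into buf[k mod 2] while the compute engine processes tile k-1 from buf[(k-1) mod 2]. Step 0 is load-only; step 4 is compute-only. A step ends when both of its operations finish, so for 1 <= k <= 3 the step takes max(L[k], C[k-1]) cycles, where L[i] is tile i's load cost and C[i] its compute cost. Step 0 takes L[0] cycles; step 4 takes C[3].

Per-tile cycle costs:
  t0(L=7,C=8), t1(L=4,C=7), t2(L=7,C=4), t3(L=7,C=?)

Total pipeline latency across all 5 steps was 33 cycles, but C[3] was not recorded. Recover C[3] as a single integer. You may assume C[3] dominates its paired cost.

C[3] = 4

step 0 = dur = L[0]=7 = 7
step 1 = dur = max(L[1]=4, C[0]=8) = 8
step 2 = dur = max(L[2]=7, C[1]=7) = 7
step 3 = dur = max(L[3]=7, C[2]=4) = 7
step 4 = dur = C[3]=? = C[3]  (unknown; binding)
sum of known step durations = 29
dur[4] = total - known = 33 - 29 = 4
C[3] is the binding max in step 4, so C[3] = dur[4] = 4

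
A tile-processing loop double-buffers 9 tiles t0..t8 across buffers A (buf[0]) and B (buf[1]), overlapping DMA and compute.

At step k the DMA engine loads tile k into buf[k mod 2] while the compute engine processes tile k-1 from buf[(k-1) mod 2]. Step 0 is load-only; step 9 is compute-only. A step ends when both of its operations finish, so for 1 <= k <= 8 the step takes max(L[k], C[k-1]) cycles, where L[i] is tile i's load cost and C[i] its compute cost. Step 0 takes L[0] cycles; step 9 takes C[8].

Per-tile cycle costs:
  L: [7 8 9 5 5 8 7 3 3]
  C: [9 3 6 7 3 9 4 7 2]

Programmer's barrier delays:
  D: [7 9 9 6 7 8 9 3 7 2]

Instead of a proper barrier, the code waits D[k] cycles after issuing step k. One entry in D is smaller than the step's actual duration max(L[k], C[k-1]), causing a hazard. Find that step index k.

k=0 barrier L[0]=7→7c, D[0]=7 ok
k=1 barrier max(L[1]=8,C[0]=9)→9c, D[1]=9 ok
k=2 barrier max(L[2]=9,C[1]=3)→9c, D[2]=9 ok
k=3 barrier max(L[3]=5,C[2]=6)→6c, D[3]=6 ok
k=4 barrier max(L[4]=5,C[3]=7)→7c, D[4]=7 ok
k=5 barrier max(L[5]=8,C[4]=3)→8c, D[5]=8 ok
k=6 barrier max(L[6]=7,C[5]=9)→9c, D[6]=9 ok
k=7 barrier max(L[7]=3,C[6]=4)→4c, D[7]=3 SHORT
k=8 barrier max(L[8]=3,C[7]=7)→7c, D[8]=7 ok
k=9 barrier C[8]=2→2c, D[9]=2 ok

hazard at step 7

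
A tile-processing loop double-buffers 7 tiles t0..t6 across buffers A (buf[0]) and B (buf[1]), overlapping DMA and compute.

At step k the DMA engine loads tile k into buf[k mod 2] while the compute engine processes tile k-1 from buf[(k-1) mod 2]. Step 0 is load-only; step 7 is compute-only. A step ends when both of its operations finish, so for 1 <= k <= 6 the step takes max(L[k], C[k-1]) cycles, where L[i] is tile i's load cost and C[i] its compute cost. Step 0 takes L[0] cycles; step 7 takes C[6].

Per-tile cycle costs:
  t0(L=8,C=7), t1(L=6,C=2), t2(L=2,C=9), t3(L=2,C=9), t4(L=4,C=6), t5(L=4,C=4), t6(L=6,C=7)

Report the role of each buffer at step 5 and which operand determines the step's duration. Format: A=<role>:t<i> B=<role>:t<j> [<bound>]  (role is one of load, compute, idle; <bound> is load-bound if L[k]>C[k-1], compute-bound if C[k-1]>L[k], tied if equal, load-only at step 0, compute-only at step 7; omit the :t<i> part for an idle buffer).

step 5: A=compute:t4 B=load:t5 [compute-bound]

[0] DMA t0→A (8c) ∥ CU idle ⇒ 8c, clock 8
[1] DMA t1→B (6c) ∥ CU A:t0 (7c) ⇒ 7c, clock 15
[2] DMA t2→A (2c) ∥ CU B:t1 (2c) ⇒ 2c, clock 17
[3] DMA t3→B (2c) ∥ CU A:t2 (9c) ⇒ 9c, clock 26
[4] DMA t4→A (4c) ∥ CU B:t3 (9c) ⇒ 9c, clock 35
[5] DMA t5→B (4c) ∥ CU A:t4 (6c) ⇒ 6c, clock 41
[6] DMA t6→A (6c) ∥ CU B:t5 (4c) ⇒ 6c, clock 47
[7] DMA idle ∥ CU A:t6 (7c) ⇒ 7c, clock 54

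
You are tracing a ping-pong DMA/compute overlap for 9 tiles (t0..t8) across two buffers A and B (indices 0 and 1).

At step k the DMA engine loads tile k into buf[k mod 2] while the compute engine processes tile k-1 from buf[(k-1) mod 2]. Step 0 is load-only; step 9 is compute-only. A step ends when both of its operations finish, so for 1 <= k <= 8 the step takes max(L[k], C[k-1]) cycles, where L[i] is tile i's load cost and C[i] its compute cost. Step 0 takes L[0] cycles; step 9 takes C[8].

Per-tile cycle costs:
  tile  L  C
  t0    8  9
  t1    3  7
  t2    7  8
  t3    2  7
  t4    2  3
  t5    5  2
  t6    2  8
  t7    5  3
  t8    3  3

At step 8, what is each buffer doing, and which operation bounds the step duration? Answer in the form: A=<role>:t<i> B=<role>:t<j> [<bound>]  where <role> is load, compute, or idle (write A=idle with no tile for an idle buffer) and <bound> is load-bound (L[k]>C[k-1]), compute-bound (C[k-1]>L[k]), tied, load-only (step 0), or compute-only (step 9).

step 8: A=load:t8 B=compute:t7 [tied]

step 0: L[0]=8 → dur=8, Σ=8 | A=load:t0 B=idle [load-only]
step 1: L[1]=3 C[0]=9 → dur=9, Σ=17 | A=compute:t0 B=load:t1 [compute-bound]
step 2: L[2]=7 C[1]=7 → dur=7, Σ=24 | A=load:t2 B=compute:t1 [tied]
step 3: L[3]=2 C[2]=8 → dur=8, Σ=32 | A=compute:t2 B=load:t3 [compute-bound]
step 4: L[4]=2 C[3]=7 → dur=7, Σ=39 | A=load:t4 B=compute:t3 [compute-bound]
step 5: L[5]=5 C[4]=3 → dur=5, Σ=44 | A=compute:t4 B=load:t5 [load-bound]
step 6: L[6]=2 C[5]=2 → dur=2, Σ=46 | A=load:t6 B=compute:t5 [tied]
step 7: L[7]=5 C[6]=8 → dur=8, Σ=54 | A=compute:t6 B=load:t7 [compute-bound]
step 8: L[8]=3 C[7]=3 → dur=3, Σ=57 | A=load:t8 B=compute:t7 [tied]
step 9: C[8]=3 → dur=3, Σ=60 | A=compute:t8 B=idle [compute-only]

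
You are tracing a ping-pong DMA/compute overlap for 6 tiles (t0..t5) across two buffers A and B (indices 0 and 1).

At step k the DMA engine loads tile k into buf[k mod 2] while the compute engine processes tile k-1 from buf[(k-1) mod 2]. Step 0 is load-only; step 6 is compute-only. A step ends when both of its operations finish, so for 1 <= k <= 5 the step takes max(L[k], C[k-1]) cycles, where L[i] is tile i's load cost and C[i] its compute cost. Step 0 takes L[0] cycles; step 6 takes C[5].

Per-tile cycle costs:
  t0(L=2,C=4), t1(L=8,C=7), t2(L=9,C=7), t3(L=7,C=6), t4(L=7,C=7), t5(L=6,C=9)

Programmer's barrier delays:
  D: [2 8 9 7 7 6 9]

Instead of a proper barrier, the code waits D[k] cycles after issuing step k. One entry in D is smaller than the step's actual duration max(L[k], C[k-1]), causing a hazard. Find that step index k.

hazard at step 5

k=0 barrier L[0]=2→2c, D[0]=2 ok
k=1 barrier max(L[1]=8,C[0]=4)→8c, D[1]=8 ok
k=2 barrier max(L[2]=9,C[1]=7)→9c, D[2]=9 ok
k=3 barrier max(L[3]=7,C[2]=7)→7c, D[3]=7 ok
k=4 barrier max(L[4]=7,C[3]=6)→7c, D[4]=7 ok
k=5 barrier max(L[5]=6,C[4]=7)→7c, D[5]=6 SHORT
k=6 barrier C[5]=9→9c, D[6]=9 ok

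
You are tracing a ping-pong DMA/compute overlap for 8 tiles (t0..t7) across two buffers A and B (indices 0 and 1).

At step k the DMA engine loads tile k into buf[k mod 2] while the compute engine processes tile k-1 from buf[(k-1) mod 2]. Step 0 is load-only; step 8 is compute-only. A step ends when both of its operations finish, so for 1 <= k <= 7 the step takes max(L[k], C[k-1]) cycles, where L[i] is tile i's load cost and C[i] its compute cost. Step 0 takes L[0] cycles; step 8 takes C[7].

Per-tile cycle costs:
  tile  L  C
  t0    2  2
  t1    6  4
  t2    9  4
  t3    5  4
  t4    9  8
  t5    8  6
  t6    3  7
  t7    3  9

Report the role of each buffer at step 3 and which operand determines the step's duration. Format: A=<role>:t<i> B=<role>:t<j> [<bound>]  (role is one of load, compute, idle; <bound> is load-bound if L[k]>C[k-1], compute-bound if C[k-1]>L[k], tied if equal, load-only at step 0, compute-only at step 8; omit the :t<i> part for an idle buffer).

k=0 load=t0/2c comp=- wait=2 total=2
k=1 load=t1/6c comp=t0/2c wait=6 total=8
k=2 load=t2/9c comp=t1/4c wait=9 total=17
k=3 load=t3/5c comp=t2/4c wait=5 total=22
k=4 load=t4/9c comp=t3/4c wait=9 total=31
k=5 load=t5/8c comp=t4/8c wait=8 total=39
k=6 load=t6/3c comp=t5/6c wait=6 total=45
k=7 load=t7/3c comp=t6/7c wait=7 total=52
k=8 load=- comp=t7/9c wait=9 total=61

step 3: A=compute:t2 B=load:t3 [load-bound]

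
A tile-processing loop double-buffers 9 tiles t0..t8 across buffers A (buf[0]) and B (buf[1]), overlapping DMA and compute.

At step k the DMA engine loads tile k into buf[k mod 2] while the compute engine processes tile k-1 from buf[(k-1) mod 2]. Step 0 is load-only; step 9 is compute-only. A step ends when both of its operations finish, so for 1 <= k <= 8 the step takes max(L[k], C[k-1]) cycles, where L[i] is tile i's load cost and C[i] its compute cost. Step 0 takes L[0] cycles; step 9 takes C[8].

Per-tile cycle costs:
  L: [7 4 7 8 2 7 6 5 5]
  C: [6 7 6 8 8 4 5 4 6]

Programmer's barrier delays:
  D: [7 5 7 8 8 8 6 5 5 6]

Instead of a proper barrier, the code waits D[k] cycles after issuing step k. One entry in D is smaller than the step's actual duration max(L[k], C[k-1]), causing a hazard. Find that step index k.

hazard at step 1

[0] required=L[0]=7=7 vs D=7 ok
[1] required=max(L[1]=4,C[0]=6)=6 vs D=5 SHORT
[2] required=max(L[2]=7,C[1]=7)=7 vs D=7 ok
[3] required=max(L[3]=8,C[2]=6)=8 vs D=8 ok
[4] required=max(L[4]=2,C[3]=8)=8 vs D=8 ok
[5] required=max(L[5]=7,C[4]=8)=8 vs D=8 ok
[6] required=max(L[6]=6,C[5]=4)=6 vs D=6 ok
[7] required=max(L[7]=5,C[6]=5)=5 vs D=5 ok
[8] required=max(L[8]=5,C[7]=4)=5 vs D=5 ok
[9] required=C[8]=6=6 vs D=6 ok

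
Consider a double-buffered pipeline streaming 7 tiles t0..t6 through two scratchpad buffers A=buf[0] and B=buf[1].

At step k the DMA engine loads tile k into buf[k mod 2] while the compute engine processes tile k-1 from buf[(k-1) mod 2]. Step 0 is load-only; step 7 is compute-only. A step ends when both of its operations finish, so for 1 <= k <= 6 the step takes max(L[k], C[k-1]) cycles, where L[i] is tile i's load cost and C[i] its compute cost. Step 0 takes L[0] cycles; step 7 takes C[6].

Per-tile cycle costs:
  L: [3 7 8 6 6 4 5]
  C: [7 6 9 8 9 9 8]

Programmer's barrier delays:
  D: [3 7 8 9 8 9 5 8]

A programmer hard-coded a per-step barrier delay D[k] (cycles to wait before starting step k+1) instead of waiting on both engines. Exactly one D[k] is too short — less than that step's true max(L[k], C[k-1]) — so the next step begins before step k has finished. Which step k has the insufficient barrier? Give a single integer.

k=0 barrier L[0]=3→3c, D[0]=3 ok
k=1 barrier max(L[1]=7,C[0]=7)→7c, D[1]=7 ok
k=2 barrier max(L[2]=8,C[1]=6)→8c, D[2]=8 ok
k=3 barrier max(L[3]=6,C[2]=9)→9c, D[3]=9 ok
k=4 barrier max(L[4]=6,C[3]=8)→8c, D[4]=8 ok
k=5 barrier max(L[5]=4,C[4]=9)→9c, D[5]=9 ok
k=6 barrier max(L[6]=5,C[5]=9)→9c, D[6]=5 SHORT
k=7 barrier C[6]=8→8c, D[7]=8 ok

hazard at step 6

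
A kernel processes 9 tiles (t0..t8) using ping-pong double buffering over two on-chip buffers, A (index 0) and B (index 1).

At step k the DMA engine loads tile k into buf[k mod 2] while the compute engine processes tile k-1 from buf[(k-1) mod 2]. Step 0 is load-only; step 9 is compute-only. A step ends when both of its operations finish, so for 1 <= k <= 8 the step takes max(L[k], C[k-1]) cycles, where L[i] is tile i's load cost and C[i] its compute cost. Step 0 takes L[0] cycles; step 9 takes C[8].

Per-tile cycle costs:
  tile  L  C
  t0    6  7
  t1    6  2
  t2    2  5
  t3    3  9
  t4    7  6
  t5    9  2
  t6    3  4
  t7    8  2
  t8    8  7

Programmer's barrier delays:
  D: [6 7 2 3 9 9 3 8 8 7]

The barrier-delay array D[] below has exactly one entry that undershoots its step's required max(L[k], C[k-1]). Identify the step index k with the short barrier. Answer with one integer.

hazard at step 3

[0] required=L[0]=6=6 vs D=6 ok
[1] required=max(L[1]=6,C[0]=7)=7 vs D=7 ok
[2] required=max(L[2]=2,C[1]=2)=2 vs D=2 ok
[3] required=max(L[3]=3,C[2]=5)=5 vs D=3 SHORT
[4] required=max(L[4]=7,C[3]=9)=9 vs D=9 ok
[5] required=max(L[5]=9,C[4]=6)=9 vs D=9 ok
[6] required=max(L[6]=3,C[5]=2)=3 vs D=3 ok
[7] required=max(L[7]=8,C[6]=4)=8 vs D=8 ok
[8] required=max(L[8]=8,C[7]=2)=8 vs D=8 ok
[9] required=C[8]=7=7 vs D=7 ok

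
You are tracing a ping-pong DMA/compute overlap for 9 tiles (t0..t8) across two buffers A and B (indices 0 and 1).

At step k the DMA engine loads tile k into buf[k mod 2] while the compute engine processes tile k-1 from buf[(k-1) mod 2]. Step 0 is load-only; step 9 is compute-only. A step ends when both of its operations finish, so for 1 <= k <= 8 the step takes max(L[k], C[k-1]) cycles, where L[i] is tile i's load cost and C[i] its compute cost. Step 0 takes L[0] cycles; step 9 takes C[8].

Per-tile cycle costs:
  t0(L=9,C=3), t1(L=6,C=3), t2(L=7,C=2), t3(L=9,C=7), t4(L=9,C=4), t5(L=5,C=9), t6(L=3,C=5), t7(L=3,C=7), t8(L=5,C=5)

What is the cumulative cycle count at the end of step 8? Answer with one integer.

end_cycle[8] = 66

  0. 9=9c; end=9; A:t0 B:-
  1. max(6,3)=6c; end=15; A:t0 B:t1
  2. max(7,3)=7c; end=22; A:t2 B:t1
  3. max(9,2)=9c; end=31; A:t2 B:t3
  4. max(9,7)=9c; end=40; A:t4 B:t3
  5. max(5,4)=5c; end=45; A:t4 B:t5
  6. max(3,9)=9c; end=54; A:t6 B:t5
  7. max(3,5)=5c; end=59; A:t6 B:t7
  8. max(5,7)=7c; end=66; A:t8 B:t7
  9. 5=5c; end=71; A:t8 B:t7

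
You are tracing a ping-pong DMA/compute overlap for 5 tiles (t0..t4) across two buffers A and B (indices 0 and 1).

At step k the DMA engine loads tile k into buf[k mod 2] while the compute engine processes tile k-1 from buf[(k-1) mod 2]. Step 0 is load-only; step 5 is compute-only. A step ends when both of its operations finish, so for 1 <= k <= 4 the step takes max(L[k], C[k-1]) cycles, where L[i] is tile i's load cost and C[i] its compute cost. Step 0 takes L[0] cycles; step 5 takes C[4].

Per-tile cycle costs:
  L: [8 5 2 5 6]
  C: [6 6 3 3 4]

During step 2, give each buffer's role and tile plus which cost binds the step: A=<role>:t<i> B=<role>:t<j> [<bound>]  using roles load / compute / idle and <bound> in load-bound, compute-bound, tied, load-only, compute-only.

  0. 8=8c; end=8; A:t0 B:-
  1. max(5,6)=6c; end=14; A:t0 B:t1
  2. max(2,6)=6c; end=20; A:t2 B:t1
  3. max(5,3)=5c; end=25; A:t2 B:t3
  4. max(6,3)=6c; end=31; A:t4 B:t3
  5. 4=4c; end=35; A:t4 B:t3

step 2: A=load:t2 B=compute:t1 [compute-bound]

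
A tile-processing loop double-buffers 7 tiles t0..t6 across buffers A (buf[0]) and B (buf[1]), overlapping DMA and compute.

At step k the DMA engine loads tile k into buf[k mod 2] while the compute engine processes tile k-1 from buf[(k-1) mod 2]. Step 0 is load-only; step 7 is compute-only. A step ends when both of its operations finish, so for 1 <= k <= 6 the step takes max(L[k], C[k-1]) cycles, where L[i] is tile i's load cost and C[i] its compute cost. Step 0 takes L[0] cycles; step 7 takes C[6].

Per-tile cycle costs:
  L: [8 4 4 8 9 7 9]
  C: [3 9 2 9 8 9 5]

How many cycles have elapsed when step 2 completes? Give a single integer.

end_cycle[2] = 21

  0. 8=8c; end=8; A:t0 B:-
  1. max(4,3)=4c; end=12; A:t0 B:t1
  2. max(4,9)=9c; end=21; A:t2 B:t1
  3. max(8,2)=8c; end=29; A:t2 B:t3
  4. max(9,9)=9c; end=38; A:t4 B:t3
  5. max(7,8)=8c; end=46; A:t4 B:t5
  6. max(9,9)=9c; end=55; A:t6 B:t5
  7. 5=5c; end=60; A:t6 B:t5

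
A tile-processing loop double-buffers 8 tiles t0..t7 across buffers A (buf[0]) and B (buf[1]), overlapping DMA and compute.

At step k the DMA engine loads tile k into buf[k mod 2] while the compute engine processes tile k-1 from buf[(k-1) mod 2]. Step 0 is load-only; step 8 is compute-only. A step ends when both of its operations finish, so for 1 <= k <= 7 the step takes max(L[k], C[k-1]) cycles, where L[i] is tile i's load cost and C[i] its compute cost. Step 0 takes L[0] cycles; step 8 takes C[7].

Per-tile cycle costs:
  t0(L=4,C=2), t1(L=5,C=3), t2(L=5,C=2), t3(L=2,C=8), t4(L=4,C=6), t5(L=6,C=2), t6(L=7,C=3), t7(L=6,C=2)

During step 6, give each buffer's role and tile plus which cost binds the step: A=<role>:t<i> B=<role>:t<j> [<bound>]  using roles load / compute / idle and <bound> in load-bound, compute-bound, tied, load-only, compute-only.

step 6: A=load:t6 B=compute:t5 [load-bound]

  0. 4=4c; end=4; A:t0 B:-
  1. max(5,2)=5c; end=9; A:t0 B:t1
  2. max(5,3)=5c; end=14; A:t2 B:t1
  3. max(2,2)=2c; end=16; A:t2 B:t3
  4. max(4,8)=8c; end=24; A:t4 B:t3
  5. max(6,6)=6c; end=30; A:t4 B:t5
  6. max(7,2)=7c; end=37; A:t6 B:t5
  7. max(6,3)=6c; end=43; A:t6 B:t7
  8. 2=2c; end=45; A:t6 B:t7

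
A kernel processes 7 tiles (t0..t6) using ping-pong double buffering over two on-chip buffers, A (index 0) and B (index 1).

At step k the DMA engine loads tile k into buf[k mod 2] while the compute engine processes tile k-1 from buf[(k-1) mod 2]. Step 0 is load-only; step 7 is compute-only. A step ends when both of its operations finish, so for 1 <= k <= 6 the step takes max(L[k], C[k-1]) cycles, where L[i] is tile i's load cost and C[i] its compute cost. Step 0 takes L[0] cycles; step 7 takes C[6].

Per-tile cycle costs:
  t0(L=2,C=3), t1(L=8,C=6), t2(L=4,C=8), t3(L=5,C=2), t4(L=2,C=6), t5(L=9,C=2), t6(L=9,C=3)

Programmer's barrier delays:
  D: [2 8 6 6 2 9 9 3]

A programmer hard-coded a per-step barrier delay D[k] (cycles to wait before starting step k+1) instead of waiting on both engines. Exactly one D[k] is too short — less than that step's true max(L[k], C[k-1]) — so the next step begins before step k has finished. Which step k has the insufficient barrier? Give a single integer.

hazard at step 3

[0] required=L[0]=2=2 vs D=2 ok
[1] required=max(L[1]=8,C[0]=3)=8 vs D=8 ok
[2] required=max(L[2]=4,C[1]=6)=6 vs D=6 ok
[3] required=max(L[3]=5,C[2]=8)=8 vs D=6 SHORT
[4] required=max(L[4]=2,C[3]=2)=2 vs D=2 ok
[5] required=max(L[5]=9,C[4]=6)=9 vs D=9 ok
[6] required=max(L[6]=9,C[5]=2)=9 vs D=9 ok
[7] required=C[6]=3=3 vs D=3 ok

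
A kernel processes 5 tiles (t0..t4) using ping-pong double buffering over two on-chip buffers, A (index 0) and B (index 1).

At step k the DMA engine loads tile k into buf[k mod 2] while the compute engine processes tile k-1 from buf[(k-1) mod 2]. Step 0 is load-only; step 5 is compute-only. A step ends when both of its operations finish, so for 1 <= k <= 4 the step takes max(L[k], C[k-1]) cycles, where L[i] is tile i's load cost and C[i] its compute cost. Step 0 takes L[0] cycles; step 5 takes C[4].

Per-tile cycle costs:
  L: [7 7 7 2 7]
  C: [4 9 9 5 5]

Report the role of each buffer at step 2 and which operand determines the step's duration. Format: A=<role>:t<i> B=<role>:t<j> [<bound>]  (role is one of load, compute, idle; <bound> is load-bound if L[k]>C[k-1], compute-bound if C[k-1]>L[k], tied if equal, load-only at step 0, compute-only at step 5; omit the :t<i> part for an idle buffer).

step 2: A=load:t2 B=compute:t1 [compute-bound]

k=0 load=t0/7c comp=- wait=7 total=7
k=1 load=t1/7c comp=t0/4c wait=7 total=14
k=2 load=t2/7c comp=t1/9c wait=9 total=23
k=3 load=t3/2c comp=t2/9c wait=9 total=32
k=4 load=t4/7c comp=t3/5c wait=7 total=39
k=5 load=- comp=t4/5c wait=5 total=44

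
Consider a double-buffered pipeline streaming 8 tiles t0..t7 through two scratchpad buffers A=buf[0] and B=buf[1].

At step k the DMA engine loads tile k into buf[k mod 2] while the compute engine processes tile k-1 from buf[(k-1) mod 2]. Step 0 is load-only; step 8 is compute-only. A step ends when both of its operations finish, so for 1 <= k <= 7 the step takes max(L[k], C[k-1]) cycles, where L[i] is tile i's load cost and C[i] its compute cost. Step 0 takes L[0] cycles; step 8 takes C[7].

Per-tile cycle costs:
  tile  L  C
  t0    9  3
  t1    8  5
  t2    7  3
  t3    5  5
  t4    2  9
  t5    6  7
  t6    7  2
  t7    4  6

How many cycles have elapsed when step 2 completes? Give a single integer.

k=0 load=t0/9c comp=- wait=9 total=9
k=1 load=t1/8c comp=t0/3c wait=8 total=17
k=2 load=t2/7c comp=t1/5c wait=7 total=24
k=3 load=t3/5c comp=t2/3c wait=5 total=29
k=4 load=t4/2c comp=t3/5c wait=5 total=34
k=5 load=t5/6c comp=t4/9c wait=9 total=43
k=6 load=t6/7c comp=t5/7c wait=7 total=50
k=7 load=t7/4c comp=t6/2c wait=4 total=54
k=8 load=- comp=t7/6c wait=6 total=60

end_cycle[2] = 24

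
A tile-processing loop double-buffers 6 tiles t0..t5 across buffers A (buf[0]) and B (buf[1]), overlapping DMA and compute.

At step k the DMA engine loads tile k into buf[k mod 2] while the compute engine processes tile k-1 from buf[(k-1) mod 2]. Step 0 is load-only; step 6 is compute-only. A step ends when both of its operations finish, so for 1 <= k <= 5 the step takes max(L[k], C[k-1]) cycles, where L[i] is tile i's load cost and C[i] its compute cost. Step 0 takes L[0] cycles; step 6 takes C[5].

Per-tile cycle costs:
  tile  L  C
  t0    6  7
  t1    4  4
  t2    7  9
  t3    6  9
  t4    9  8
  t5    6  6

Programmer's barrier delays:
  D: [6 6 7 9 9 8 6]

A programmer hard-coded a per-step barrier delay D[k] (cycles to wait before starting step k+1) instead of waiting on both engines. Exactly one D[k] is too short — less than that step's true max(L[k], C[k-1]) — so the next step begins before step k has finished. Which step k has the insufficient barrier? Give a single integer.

step 0: need L[0]=6 = 6; D[0]=6 ok
step 1: need max(L[1]=4,C[0]=7) = 7; D[1]=6 SHORT
step 2: need max(L[2]=7,C[1]=4) = 7; D[2]=7 ok
step 3: need max(L[3]=6,C[2]=9) = 9; D[3]=9 ok
step 4: need max(L[4]=9,C[3]=9) = 9; D[4]=9 ok
step 5: need max(L[5]=6,C[4]=8) = 8; D[5]=8 ok
step 6: need C[5]=6 = 6; D[6]=6 ok

hazard at step 1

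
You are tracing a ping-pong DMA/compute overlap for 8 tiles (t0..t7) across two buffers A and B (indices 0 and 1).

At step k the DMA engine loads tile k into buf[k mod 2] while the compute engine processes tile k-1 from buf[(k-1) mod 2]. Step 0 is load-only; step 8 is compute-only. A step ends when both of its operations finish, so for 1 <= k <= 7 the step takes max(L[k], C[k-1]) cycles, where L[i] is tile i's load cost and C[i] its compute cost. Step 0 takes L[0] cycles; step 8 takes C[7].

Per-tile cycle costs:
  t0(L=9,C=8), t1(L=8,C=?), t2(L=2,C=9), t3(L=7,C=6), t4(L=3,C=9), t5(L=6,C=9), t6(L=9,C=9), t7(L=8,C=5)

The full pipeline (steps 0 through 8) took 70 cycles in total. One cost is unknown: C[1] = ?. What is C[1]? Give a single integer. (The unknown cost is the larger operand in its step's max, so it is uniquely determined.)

step 0 = dur = L[0]=9 = 9
step 1 = dur = max(L[1]=8, C[0]=8) = 8
step 2 = dur = max(L[2]=2, C[1]=?) = C[1]  (unknown; binding)
step 3 = dur = max(L[3]=7, C[2]=9) = 9
step 4 = dur = max(L[4]=3, C[3]=6) = 6
step 5 = dur = max(L[5]=6, C[4]=9) = 9
step 6 = dur = max(L[6]=9, C[5]=9) = 9
step 7 = dur = max(L[7]=8, C[6]=9) = 9
step 8 = dur = C[7]=5 = 5
sum of known step durations = 64
dur[2] = total - known = 70 - 64 = 6
C[1] is the binding max in step 2, so C[1] = dur[2] = 6

C[1] = 6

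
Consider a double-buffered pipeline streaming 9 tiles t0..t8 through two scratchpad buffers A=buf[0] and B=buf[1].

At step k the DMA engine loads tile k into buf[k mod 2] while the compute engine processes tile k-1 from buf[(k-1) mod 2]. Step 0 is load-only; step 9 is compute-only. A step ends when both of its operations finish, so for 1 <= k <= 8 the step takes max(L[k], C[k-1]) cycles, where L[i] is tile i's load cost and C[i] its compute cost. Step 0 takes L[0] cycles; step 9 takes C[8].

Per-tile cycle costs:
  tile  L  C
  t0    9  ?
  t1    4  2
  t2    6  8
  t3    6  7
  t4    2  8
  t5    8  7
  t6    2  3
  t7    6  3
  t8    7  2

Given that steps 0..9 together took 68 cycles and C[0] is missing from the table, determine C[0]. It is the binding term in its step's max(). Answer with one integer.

step 0: dur = L[0]=9 = 9
step 1: dur = max(L[1]=4, C[0]=?) = C[0]  (unknown; binding)
step 2: dur = max(L[2]=6, C[1]=2) = 6
step 3: dur = max(L[3]=6, C[2]=8) = 8
step 4: dur = max(L[4]=2, C[3]=7) = 7
step 5: dur = max(L[5]=8, C[4]=8) = 8
step 6: dur = max(L[6]=2, C[5]=7) = 7
step 7: dur = max(L[7]=6, C[6]=3) = 6
step 8: dur = max(L[8]=7, C[7]=3) = 7
step 9: dur = C[8]=2 = 2
sum of known step durations = 60
dur[1] = total - known = 68 - 60 = 8
C[0] is the binding max in step 1, so C[0] = dur[1] = 8

C[0] = 8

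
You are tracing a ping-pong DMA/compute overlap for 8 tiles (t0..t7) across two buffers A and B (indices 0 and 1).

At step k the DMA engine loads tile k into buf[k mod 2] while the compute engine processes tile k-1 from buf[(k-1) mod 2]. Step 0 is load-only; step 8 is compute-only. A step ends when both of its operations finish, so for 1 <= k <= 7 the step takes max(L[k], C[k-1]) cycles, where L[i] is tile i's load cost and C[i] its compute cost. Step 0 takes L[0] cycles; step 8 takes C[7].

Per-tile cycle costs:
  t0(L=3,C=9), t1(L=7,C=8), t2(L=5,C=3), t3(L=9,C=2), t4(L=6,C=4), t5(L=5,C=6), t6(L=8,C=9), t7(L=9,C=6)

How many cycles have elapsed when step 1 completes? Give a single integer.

end_cycle[1] = 12

k=0 load=t0/3c comp=- wait=3 total=3
k=1 load=t1/7c comp=t0/9c wait=9 total=12
k=2 load=t2/5c comp=t1/8c wait=8 total=20
k=3 load=t3/9c comp=t2/3c wait=9 total=29
k=4 load=t4/6c comp=t3/2c wait=6 total=35
k=5 load=t5/5c comp=t4/4c wait=5 total=40
k=6 load=t6/8c comp=t5/6c wait=8 total=48
k=7 load=t7/9c comp=t6/9c wait=9 total=57
k=8 load=- comp=t7/6c wait=6 total=63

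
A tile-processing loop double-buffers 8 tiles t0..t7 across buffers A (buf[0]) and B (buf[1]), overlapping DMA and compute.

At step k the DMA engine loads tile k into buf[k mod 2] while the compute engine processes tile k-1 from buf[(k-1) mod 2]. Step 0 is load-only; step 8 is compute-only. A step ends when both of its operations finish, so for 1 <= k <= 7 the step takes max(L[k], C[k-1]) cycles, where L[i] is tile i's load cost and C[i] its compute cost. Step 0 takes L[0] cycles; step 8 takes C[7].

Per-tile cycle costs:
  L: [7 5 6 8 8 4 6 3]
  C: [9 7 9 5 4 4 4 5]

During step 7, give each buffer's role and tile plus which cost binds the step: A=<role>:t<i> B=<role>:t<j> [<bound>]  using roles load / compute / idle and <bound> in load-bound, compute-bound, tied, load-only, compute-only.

  0. 7=7c; end=7; A:t0 B:-
  1. max(5,9)=9c; end=16; A:t0 B:t1
  2. max(6,7)=7c; end=23; A:t2 B:t1
  3. max(8,9)=9c; end=32; A:t2 B:t3
  4. max(8,5)=8c; end=40; A:t4 B:t3
  5. max(4,4)=4c; end=44; A:t4 B:t5
  6. max(6,4)=6c; end=50; A:t6 B:t5
  7. max(3,4)=4c; end=54; A:t6 B:t7
  8. 5=5c; end=59; A:t6 B:t7

step 7: A=compute:t6 B=load:t7 [compute-bound]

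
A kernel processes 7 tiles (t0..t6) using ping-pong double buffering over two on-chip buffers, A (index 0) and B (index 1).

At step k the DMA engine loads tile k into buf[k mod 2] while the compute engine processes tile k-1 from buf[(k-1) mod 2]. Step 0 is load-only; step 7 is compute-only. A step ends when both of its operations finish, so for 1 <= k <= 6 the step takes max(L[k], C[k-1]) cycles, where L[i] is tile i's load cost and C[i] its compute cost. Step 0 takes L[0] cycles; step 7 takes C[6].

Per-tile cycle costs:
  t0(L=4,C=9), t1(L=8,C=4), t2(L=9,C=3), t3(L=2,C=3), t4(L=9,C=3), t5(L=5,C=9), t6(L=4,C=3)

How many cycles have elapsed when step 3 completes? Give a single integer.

[0] DMA t0→A (4c) ∥ CU idle ⇒ 4c, clock 4
[1] DMA t1→B (8c) ∥ CU A:t0 (9c) ⇒ 9c, clock 13
[2] DMA t2→A (9c) ∥ CU B:t1 (4c) ⇒ 9c, clock 22
[3] DMA t3→B (2c) ∥ CU A:t2 (3c) ⇒ 3c, clock 25
[4] DMA t4→A (9c) ∥ CU B:t3 (3c) ⇒ 9c, clock 34
[5] DMA t5→B (5c) ∥ CU A:t4 (3c) ⇒ 5c, clock 39
[6] DMA t6→A (4c) ∥ CU B:t5 (9c) ⇒ 9c, clock 48
[7] DMA idle ∥ CU A:t6 (3c) ⇒ 3c, clock 51

end_cycle[3] = 25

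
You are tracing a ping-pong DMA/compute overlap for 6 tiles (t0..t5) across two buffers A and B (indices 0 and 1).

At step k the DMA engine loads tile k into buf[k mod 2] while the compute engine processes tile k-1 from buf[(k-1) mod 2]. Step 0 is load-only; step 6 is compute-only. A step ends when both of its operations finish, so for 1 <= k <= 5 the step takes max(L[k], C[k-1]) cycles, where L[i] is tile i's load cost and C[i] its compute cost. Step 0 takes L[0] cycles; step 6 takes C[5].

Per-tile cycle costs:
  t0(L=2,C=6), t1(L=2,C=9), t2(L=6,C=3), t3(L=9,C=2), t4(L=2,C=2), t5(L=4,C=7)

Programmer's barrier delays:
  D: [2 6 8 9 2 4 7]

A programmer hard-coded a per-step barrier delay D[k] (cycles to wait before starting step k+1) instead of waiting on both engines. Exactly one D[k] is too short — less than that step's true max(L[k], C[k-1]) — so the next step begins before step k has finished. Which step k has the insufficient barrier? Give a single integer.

hazard at step 2

[0] required=L[0]=2=2 vs D=2 ok
[1] required=max(L[1]=2,C[0]=6)=6 vs D=6 ok
[2] required=max(L[2]=6,C[1]=9)=9 vs D=8 SHORT
[3] required=max(L[3]=9,C[2]=3)=9 vs D=9 ok
[4] required=max(L[4]=2,C[3]=2)=2 vs D=2 ok
[5] required=max(L[5]=4,C[4]=2)=4 vs D=4 ok
[6] required=C[5]=7=7 vs D=7 ok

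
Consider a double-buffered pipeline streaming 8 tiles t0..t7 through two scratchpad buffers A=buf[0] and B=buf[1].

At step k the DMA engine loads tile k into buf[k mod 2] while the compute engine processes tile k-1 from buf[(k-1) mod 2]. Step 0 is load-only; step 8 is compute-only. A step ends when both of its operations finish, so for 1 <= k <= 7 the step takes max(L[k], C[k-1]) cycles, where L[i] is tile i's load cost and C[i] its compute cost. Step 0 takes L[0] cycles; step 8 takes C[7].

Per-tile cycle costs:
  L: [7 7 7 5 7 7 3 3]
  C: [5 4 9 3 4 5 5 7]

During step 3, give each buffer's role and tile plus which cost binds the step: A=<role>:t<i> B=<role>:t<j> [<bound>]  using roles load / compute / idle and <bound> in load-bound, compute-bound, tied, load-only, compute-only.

  0. 7=7c; end=7; A:t0 B:-
  1. max(7,5)=7c; end=14; A:t0 B:t1
  2. max(7,4)=7c; end=21; A:t2 B:t1
  3. max(5,9)=9c; end=30; A:t2 B:t3
  4. max(7,3)=7c; end=37; A:t4 B:t3
  5. max(7,4)=7c; end=44; A:t4 B:t5
  6. max(3,5)=5c; end=49; A:t6 B:t5
  7. max(3,5)=5c; end=54; A:t6 B:t7
  8. 7=7c; end=61; A:t6 B:t7

step 3: A=compute:t2 B=load:t3 [compute-bound]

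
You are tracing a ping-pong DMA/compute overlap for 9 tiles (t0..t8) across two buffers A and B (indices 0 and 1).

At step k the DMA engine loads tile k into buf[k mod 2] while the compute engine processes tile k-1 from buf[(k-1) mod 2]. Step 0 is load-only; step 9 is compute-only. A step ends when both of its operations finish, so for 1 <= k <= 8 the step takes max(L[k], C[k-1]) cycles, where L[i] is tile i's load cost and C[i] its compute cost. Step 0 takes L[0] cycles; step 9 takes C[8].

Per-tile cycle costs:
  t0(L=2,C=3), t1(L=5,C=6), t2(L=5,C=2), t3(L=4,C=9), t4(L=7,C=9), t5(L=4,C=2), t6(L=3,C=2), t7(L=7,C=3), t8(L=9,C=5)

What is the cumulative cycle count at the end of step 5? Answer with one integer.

end_cycle[5] = 35

step 0: L[0]=2 → dur=2, Σ=2 | A=load:t0 B=idle [load-only]
step 1: L[1]=5 C[0]=3 → dur=5, Σ=7 | A=compute:t0 B=load:t1 [load-bound]
step 2: L[2]=5 C[1]=6 → dur=6, Σ=13 | A=load:t2 B=compute:t1 [compute-bound]
step 3: L[3]=4 C[2]=2 → dur=4, Σ=17 | A=compute:t2 B=load:t3 [load-bound]
step 4: L[4]=7 C[3]=9 → dur=9, Σ=26 | A=load:t4 B=compute:t3 [compute-bound]
step 5: L[5]=4 C[4]=9 → dur=9, Σ=35 | A=compute:t4 B=load:t5 [compute-bound]
step 6: L[6]=3 C[5]=2 → dur=3, Σ=38 | A=load:t6 B=compute:t5 [load-bound]
step 7: L[7]=7 C[6]=2 → dur=7, Σ=45 | A=compute:t6 B=load:t7 [load-bound]
step 8: L[8]=9 C[7]=3 → dur=9, Σ=54 | A=load:t8 B=compute:t7 [load-bound]
step 9: C[8]=5 → dur=5, Σ=59 | A=compute:t8 B=idle [compute-only]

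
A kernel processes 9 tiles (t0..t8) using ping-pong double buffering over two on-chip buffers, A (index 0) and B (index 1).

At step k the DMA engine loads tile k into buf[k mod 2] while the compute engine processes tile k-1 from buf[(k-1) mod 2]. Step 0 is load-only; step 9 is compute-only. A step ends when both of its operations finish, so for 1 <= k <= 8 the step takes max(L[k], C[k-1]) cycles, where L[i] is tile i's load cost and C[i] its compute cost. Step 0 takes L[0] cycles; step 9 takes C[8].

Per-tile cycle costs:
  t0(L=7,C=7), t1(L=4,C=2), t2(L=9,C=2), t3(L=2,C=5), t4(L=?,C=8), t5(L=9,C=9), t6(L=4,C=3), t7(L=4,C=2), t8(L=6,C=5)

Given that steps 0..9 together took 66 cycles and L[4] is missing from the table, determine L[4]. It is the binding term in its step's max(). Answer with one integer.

L[4] = 8

step 0 | dur = L[0]=7 = 7
step 1 | dur = max(L[1]=4, C[0]=7) = 7
step 2 | dur = max(L[2]=9, C[1]=2) = 9
step 3 | dur = max(L[3]=2, C[2]=2) = 2
step 4 | dur = max(L[4]=?, C[3]=5) = L[4]  (unknown; binding)
step 5 | dur = max(L[5]=9, C[4]=8) = 9
step 6 | dur = max(L[6]=4, C[5]=9) = 9
step 7 | dur = max(L[7]=4, C[6]=3) = 4
step 8 | dur = max(L[8]=6, C[7]=2) = 6
step 9 | dur = C[8]=5 = 5
sum of known step durations = 58
dur[4] = total - known = 66 - 58 = 8
L[4] is the binding max in step 4, so L[4] = dur[4] = 8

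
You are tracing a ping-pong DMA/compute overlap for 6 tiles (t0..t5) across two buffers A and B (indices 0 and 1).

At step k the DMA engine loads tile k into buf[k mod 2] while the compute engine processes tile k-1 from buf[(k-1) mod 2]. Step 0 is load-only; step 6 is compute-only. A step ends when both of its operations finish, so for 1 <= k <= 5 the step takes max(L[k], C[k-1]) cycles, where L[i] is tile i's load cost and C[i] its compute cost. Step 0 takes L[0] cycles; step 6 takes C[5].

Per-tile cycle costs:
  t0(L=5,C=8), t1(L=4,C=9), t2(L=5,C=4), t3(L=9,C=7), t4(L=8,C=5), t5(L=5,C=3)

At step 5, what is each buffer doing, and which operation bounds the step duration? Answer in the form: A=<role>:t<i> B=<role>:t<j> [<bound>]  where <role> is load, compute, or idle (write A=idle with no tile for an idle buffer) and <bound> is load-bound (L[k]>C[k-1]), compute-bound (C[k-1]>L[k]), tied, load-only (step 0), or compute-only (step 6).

[0] DMA t0→A (5c) ∥ CU idle ⇒ 5c, clock 5
[1] DMA t1→B (4c) ∥ CU A:t0 (8c) ⇒ 8c, clock 13
[2] DMA t2→A (5c) ∥ CU B:t1 (9c) ⇒ 9c, clock 22
[3] DMA t3→B (9c) ∥ CU A:t2 (4c) ⇒ 9c, clock 31
[4] DMA t4→A (8c) ∥ CU B:t3 (7c) ⇒ 8c, clock 39
[5] DMA t5→B (5c) ∥ CU A:t4 (5c) ⇒ 5c, clock 44
[6] DMA idle ∥ CU B:t5 (3c) ⇒ 3c, clock 47

step 5: A=compute:t4 B=load:t5 [tied]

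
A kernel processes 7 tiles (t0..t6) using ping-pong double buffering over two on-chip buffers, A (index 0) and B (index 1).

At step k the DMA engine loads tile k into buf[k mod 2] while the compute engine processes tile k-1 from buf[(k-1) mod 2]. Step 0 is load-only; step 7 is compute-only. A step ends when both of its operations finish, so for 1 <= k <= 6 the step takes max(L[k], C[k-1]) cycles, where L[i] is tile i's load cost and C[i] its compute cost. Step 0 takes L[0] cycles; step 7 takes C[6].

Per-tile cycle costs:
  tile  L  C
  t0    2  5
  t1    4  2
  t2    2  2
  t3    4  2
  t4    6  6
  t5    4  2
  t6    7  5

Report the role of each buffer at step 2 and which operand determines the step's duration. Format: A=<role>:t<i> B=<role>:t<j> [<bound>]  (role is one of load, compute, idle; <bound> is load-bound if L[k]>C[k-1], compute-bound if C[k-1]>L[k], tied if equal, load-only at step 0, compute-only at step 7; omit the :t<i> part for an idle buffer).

[0] DMA t0→A (2c) ∥ CU idle ⇒ 2c, clock 2
[1] DMA t1→B (4c) ∥ CU A:t0 (5c) ⇒ 5c, clock 7
[2] DMA t2→A (2c) ∥ CU B:t1 (2c) ⇒ 2c, clock 9
[3] DMA t3→B (4c) ∥ CU A:t2 (2c) ⇒ 4c, clock 13
[4] DMA t4→A (6c) ∥ CU B:t3 (2c) ⇒ 6c, clock 19
[5] DMA t5→B (4c) ∥ CU A:t4 (6c) ⇒ 6c, clock 25
[6] DMA t6→A (7c) ∥ CU B:t5 (2c) ⇒ 7c, clock 32
[7] DMA idle ∥ CU A:t6 (5c) ⇒ 5c, clock 37

step 2: A=load:t2 B=compute:t1 [tied]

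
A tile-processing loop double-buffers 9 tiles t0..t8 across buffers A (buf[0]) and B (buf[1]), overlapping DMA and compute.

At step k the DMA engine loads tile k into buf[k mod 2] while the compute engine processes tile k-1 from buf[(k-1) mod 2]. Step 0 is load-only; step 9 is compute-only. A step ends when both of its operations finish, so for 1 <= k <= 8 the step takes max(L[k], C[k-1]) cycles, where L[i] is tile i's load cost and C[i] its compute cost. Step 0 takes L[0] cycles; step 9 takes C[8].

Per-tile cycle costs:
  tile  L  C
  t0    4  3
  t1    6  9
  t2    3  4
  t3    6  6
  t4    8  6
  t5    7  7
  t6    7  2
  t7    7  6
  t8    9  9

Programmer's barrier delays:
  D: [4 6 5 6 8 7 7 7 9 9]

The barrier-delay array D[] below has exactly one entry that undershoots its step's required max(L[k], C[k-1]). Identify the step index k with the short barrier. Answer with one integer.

k=0 barrier L[0]=4→4c, D[0]=4 ok
k=1 barrier max(L[1]=6,C[0]=3)→6c, D[1]=6 ok
k=2 barrier max(L[2]=3,C[1]=9)→9c, D[2]=5 SHORT
k=3 barrier max(L[3]=6,C[2]=4)→6c, D[3]=6 ok
k=4 barrier max(L[4]=8,C[3]=6)→8c, D[4]=8 ok
k=5 barrier max(L[5]=7,C[4]=6)→7c, D[5]=7 ok
k=6 barrier max(L[6]=7,C[5]=7)→7c, D[6]=7 ok
k=7 barrier max(L[7]=7,C[6]=2)→7c, D[7]=7 ok
k=8 barrier max(L[8]=9,C[7]=6)→9c, D[8]=9 ok
k=9 barrier C[8]=9→9c, D[9]=9 ok

hazard at step 2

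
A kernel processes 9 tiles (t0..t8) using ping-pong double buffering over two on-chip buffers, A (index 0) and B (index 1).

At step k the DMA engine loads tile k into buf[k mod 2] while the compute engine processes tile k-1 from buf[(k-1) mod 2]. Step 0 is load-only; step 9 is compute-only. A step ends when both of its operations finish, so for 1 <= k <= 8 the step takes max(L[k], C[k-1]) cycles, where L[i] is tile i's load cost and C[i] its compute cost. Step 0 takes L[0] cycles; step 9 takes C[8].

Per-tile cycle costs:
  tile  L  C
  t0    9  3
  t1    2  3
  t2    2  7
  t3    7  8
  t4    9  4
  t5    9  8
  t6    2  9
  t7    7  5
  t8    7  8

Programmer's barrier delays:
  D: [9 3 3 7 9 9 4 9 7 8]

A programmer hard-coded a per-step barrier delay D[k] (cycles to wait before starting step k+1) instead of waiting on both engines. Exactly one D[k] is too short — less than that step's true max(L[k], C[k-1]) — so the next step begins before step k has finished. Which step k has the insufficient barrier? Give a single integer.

hazard at step 6

k=0 barrier L[0]=9→9c, D[0]=9 ok
k=1 barrier max(L[1]=2,C[0]=3)→3c, D[1]=3 ok
k=2 barrier max(L[2]=2,C[1]=3)→3c, D[2]=3 ok
k=3 barrier max(L[3]=7,C[2]=7)→7c, D[3]=7 ok
k=4 barrier max(L[4]=9,C[3]=8)→9c, D[4]=9 ok
k=5 barrier max(L[5]=9,C[4]=4)→9c, D[5]=9 ok
k=6 barrier max(L[6]=2,C[5]=8)→8c, D[6]=4 SHORT
k=7 barrier max(L[7]=7,C[6]=9)→9c, D[7]=9 ok
k=8 barrier max(L[8]=7,C[7]=5)→7c, D[8]=7 ok
k=9 barrier C[8]=8→8c, D[9]=8 ok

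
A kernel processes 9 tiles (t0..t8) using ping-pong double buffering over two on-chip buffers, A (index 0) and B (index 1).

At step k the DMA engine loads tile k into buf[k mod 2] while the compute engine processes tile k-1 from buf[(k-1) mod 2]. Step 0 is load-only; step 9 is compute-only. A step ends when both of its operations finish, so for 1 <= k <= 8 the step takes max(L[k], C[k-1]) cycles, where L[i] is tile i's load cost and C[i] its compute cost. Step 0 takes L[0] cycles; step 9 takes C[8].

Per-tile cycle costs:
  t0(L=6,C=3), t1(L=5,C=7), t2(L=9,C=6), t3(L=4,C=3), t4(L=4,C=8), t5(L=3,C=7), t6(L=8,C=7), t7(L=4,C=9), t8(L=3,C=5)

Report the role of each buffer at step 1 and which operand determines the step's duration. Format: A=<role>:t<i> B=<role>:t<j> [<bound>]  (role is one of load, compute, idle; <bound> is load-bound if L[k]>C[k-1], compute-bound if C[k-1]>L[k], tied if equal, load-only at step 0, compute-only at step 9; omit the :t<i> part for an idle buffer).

k=0 load=t0/6c comp=- wait=6 total=6
k=1 load=t1/5c comp=t0/3c wait=5 total=11
k=2 load=t2/9c comp=t1/7c wait=9 total=20
k=3 load=t3/4c comp=t2/6c wait=6 total=26
k=4 load=t4/4c comp=t3/3c wait=4 total=30
k=5 load=t5/3c comp=t4/8c wait=8 total=38
k=6 load=t6/8c comp=t5/7c wait=8 total=46
k=7 load=t7/4c comp=t6/7c wait=7 total=53
k=8 load=t8/3c comp=t7/9c wait=9 total=62
k=9 load=- comp=t8/5c wait=5 total=67

step 1: A=compute:t0 B=load:t1 [load-bound]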